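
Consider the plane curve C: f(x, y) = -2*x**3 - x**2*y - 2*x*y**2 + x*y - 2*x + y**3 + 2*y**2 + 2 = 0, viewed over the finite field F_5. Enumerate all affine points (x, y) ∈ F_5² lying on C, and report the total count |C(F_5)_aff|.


Affine F_5-points: {(0, 1), (1, 3), (2, 3), (3, 3)}; count = 4.

For each of the 25 pairs (x, y) ∈ F_5², evaluate f(x, y) mod 5. Record the zeros.
  x = 0: [0↦2, 1↦0, 2↦3, 3↦2, 4↦3]  zeros at y ∈ {1}
  x = 1: [0↦3, 1↦4, 2↦1, 3↦0, 4↦2]  zeros at y ∈ {3}
  x = 2: [0↦2, 1↦4, 2↦3, 3↦0, 4↦1]  zeros at y ∈ {3}
  x = 3: [0↦2, 1↦3, 2↦2, 3↦0, 4↦3]  zeros at y ∈ {3}
  x = 4: [0↦1, 1↦4, 2↦1, 3↦3, 4↦1]  zeros at y ∈ ∅
Collecting zeros: affine points = {(0, 1), (1, 3), (2, 3), (3, 3)}.
Total count |C(F_5)_aff| = 4.


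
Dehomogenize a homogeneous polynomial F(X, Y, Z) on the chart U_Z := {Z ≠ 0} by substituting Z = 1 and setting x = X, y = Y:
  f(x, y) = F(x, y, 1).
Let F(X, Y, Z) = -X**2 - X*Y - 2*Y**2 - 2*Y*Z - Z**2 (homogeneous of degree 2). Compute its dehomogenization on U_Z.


f(x, y) = -x**2 - x*y - 2*y**2 - 2*y - 1

On U_Z we set Z = 1. Each monomial c·X^i·Y^j·Z^k in F becomes c·x^i·y^j·1^k = c·x^i·y^j.
Substituting Z = 1: F(X, Y, 1) = -x**2 - x*y - 2*y**2 - 2*y - 1.
Note: deg(f) ≤ deg(F) = 2; strict inequality happens when F is divisible by Z (lost terms).


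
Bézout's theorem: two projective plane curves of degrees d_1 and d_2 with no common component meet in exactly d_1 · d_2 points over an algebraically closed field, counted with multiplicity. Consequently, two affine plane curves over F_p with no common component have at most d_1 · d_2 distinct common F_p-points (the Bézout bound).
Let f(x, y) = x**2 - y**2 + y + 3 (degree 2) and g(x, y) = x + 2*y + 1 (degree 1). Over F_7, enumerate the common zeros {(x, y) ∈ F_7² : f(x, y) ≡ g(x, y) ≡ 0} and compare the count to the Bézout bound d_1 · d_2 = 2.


Common zeros: ∅; count = 0; Bézout bound = 2.

deg(f) = 2, deg(g) = 1, so Bézout bound = 2.
Scan x ∈ F_7. For each x, list the y ∈ F_7 with f(x, y) ≡ 0 and those with g(x, y) ≡ 0 (mod 7); the common zeros in that column are the intersection.
  x = 0: f ≡ 0 at y ∈ ∅; g ≡ 0 at y ∈ {3}; common: ∅.
  x = 1: f ≡ 0 at y ∈ ∅; g ≡ 0 at y ∈ {6}; common: ∅.
  x = 2: f ≡ 0 at y ∈ {0, 1}; g ≡ 0 at y ∈ {2}; common: ∅.
  x = 3: f ≡ 0 at y ∈ {4}; g ≡ 0 at y ∈ {5}; common: ∅.
  x = 4: f ≡ 0 at y ∈ {4}; g ≡ 0 at y ∈ {1}; common: ∅.
  x = 5: f ≡ 0 at y ∈ {0, 1}; g ≡ 0 at y ∈ {4}; common: ∅.
  x = 6: f ≡ 0 at y ∈ ∅; g ≡ 0 at y ∈ {0}; common: ∅.
Collecting: common zeros = ∅, so the count is 0.
Comparison with the Bézout bound: 0 ≤ 2 = deg(f)·deg(g), as expected for curves with no common component (the affine F_7-count falls short of the bound because intersections may lie at infinity, over extension fields, or carry multiplicity).


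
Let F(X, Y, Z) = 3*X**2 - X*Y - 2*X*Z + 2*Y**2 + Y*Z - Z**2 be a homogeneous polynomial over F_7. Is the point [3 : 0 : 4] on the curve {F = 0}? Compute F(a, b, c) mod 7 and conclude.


F(3,0,4) ≡ 1 (mod 7); P is NOT on the curve.

Evaluate F(3, 0, 4) term-by-term (mod 7).
  3*X**2 ↦ 3·9·1·1 = 27
  -X*Y ↦ -1·3·0·1 = 0
  -2*X*Z ↦ -2·3·1·4 = -24
  2*Y**2 ↦ 2·1·0·1 = 0
  Y*Z ↦ 1·1·0·4 = 0
  -Z**2 ↦ -1·1·1·16 = -16
Sum: F(3, 0, 4) = (27) + (0) + (-24) + (0) + (0) + (-16) = -13.
Reducing mod 7: -13 ≡ 1 (mod 7).
Since F(a, b, c) ≡ 1 ≠ 0 (mod 7), P does NOT lie on the curve.


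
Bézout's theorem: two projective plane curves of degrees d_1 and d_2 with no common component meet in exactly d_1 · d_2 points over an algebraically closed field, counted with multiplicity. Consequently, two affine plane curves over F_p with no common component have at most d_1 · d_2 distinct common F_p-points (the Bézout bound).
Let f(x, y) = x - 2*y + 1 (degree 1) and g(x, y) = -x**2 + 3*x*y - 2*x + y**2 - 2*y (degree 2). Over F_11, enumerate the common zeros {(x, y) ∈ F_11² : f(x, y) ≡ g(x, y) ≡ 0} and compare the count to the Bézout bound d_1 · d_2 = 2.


Common zeros: ∅; count = 0; Bézout bound = 2.

deg(f) = 1, deg(g) = 2, so Bézout bound = 2.
Scan x ∈ F_11. For each x, list the y ∈ F_11 with f(x, y) ≡ 0 and those with g(x, y) ≡ 0 (mod 11); the common zeros in that column are the intersection.
  x = 0: f ≡ 0 at y ∈ {6}; g ≡ 0 at y ∈ {0, 2}; common: ∅.
  x = 1: f ≡ 0 at y ∈ {1}; g ≡ 0 at y ∈ ∅; common: ∅.
  x = 2: f ≡ 0 at y ∈ {7}; g ≡ 0 at y ∈ {8, 10}; common: ∅.
  x = 3: f ≡ 0 at y ∈ {2}; g ≡ 0 at y ∈ ∅; common: ∅.
  x = 4: f ≡ 0 at y ∈ {8}; g ≡ 0 at y ∈ {2, 10}; common: ∅.
  x = 5: f ≡ 0 at y ∈ {3}; g ≡ 0 at y ∈ {4, 5}; common: ∅.
  x = 6: f ≡ 0 at y ∈ {9}; g ≡ 0 at y ∈ ∅; common: ∅.
  x = 7: f ≡ 0 at y ∈ {4}; g ≡ 0 at y ∈ ∅; common: ∅.
  x = 8: f ≡ 0 at y ∈ {10}; g ≡ 0 at y ∈ {5, 6}; common: ∅.
  x = 9: f ≡ 0 at y ∈ {5}; g ≡ 0 at y ∈ {0, 8}; common: ∅.
  x = 10: f ≡ 0 at y ∈ {0}; g ≡ 0 at y ∈ ∅; common: ∅.
Collecting: common zeros = ∅, so the count is 0.
Comparison with the Bézout bound: 0 ≤ 2 = deg(f)·deg(g), as expected for curves with no common component (the affine F_11-count falls short of the bound because intersections may lie at infinity, over extension fields, or carry multiplicity).


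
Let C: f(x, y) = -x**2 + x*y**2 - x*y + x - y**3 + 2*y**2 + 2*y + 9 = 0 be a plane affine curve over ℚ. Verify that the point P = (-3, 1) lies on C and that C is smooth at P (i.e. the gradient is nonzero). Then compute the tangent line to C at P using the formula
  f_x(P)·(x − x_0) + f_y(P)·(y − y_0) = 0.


Tangent line at P: 7*x + 21 = 0.

Step 1: f(-3, 1) = 0, so P lies on C.
Step 2: partial derivatives
  f_x(x, y) = -2*x + y**2 - y + 1, f_y(x, y) = 2*x*y - x - 3*y**2 + 4*y + 2.
  f_x(P) = 7, f_y(P) = 0 (gradient nonzero, so P is smooth).
Step 3: tangent line at P: 7·(x − -3) + 0·(y − 1) = 0.
Expanding: 7*x + 21 = 0.


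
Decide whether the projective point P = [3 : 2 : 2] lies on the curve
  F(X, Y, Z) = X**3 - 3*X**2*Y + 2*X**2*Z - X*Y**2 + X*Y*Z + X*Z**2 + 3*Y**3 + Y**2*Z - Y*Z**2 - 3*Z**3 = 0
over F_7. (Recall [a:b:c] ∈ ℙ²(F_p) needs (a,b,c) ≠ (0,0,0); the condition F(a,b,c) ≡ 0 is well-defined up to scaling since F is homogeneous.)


F(3,2,2) ≡ 0 (mod 7); P is on the curve.

Evaluate F(3, 2, 2) term-by-term (mod 7).
  X**3 ↦ 1·27·1·1 = 27
  -3*X**2*Y ↦ -3·9·2·1 = -54
  2*X**2*Z ↦ 2·9·1·2 = 36
  -X*Y**2 ↦ -1·3·4·1 = -12
  X*Y*Z ↦ 1·3·2·2 = 12
  X*Z**2 ↦ 1·3·1·4 = 12
  3*Y**3 ↦ 3·1·8·1 = 24
  Y**2*Z ↦ 1·1·4·2 = 8
  -Y*Z**2 ↦ -1·1·2·4 = -8
  -3*Z**3 ↦ -3·1·1·8 = -24
Sum: F(3, 2, 2) = (27) + (-54) + (36) + (-12) + (12) + (12) + (24) + (8) + (-8) + (-24) = 21.
Reducing mod 7: 21 ≡ 0 (mod 7).
Since F(a, b, c) ≡ 0 (mod 7), P lies on the curve.


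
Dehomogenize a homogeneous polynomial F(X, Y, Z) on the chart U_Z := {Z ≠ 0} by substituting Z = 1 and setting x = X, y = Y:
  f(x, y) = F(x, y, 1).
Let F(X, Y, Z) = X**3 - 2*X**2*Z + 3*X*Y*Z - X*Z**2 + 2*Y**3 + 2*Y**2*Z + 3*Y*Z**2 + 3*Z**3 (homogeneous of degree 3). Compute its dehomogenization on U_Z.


f(x, y) = x**3 - 2*x**2 + 3*x*y - x + 2*y**3 + 2*y**2 + 3*y + 3

On U_Z we set Z = 1. Each monomial c·X^i·Y^j·Z^k in F becomes c·x^i·y^j·1^k = c·x^i·y^j.
Substituting Z = 1: F(X, Y, 1) = x**3 - 2*x**2 + 3*x*y - x + 2*y**3 + 2*y**2 + 3*y + 3.
Note: deg(f) ≤ deg(F) = 3; strict inequality happens when F is divisible by Z (lost terms).


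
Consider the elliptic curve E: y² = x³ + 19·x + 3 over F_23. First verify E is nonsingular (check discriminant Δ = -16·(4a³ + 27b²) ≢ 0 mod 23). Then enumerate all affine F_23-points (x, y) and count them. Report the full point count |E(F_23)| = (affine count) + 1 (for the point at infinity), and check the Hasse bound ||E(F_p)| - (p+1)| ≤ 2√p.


Affine points = {(0, 7), (0, 16), (1, 0), (2, 7), (2, 16), (3, 8), (3, 15), (5, 4), (5, 19), (8, 0), (9, 11), (9, 12), (11, 5), (11, 18), (12, 2), (12, 21), (13, 3), (13, 20), (14, 0), (15, 11), (15, 12), (17, 8), (17, 15), (18, 6), (18, 17), (19, 1), (19, 22), (21, 7), (21, 16), (22, 11), (22, 12)}; affine count = 31; |E(F_23)| = 32.

Discriminant check: Δ ∝ 4a³ + 27b² = 4·19³ + 27·3² = 4·6859 + 27·9 ≡ 10 (mod 23). Nonzero ⇒ E is nonsingular.
For each x ∈ F_23, compute rhs = x³ + 19·x + 3 mod 23, then count y ∈ F_23 with y² ≡ rhs.
  x = 0: rhs = 3, matching y values: 7, 16 (2 points).
  x = 1: rhs = 0, matching y values: 0 (1 points).
  x = 2: rhs = 3, matching y values: 7, 16 (2 points).
  x = 3: rhs = 18, matching y values: 8, 15 (2 points).
  x = 4: rhs = 5, matching y values: none (0 points).
  x = 5: rhs = 16, matching y values: 4, 19 (2 points).
  x = 6: rhs = 11, matching y values: none (0 points).
  x = 7: rhs = 19, matching y values: none (0 points).
  x = 8: rhs = 0, matching y values: 0 (1 points).
  x = 9: rhs = 6, matching y values: 11, 12 (2 points).
  x = 10: rhs = 20, matching y values: none (0 points).
  x = 11: rhs = 2, matching y values: 5, 18 (2 points).
  x = 12: rhs = 4, matching y values: 2, 21 (2 points).
  x = 13: rhs = 9, matching y values: 3, 20 (2 points).
  x = 14: rhs = 0, matching y values: 0 (1 points).
  x = 15: rhs = 6, matching y values: 11, 12 (2 points).
  x = 16: rhs = 10, matching y values: none (0 points).
  x = 17: rhs = 18, matching y values: 8, 15 (2 points).
  x = 18: rhs = 13, matching y values: 6, 17 (2 points).
  x = 19: rhs = 1, matching y values: 1, 22 (2 points).
  x = 20: rhs = 11, matching y values: none (0 points).
  x = 21: rhs = 3, matching y values: 7, 16 (2 points).
  x = 22: rhs = 6, matching y values: 11, 12 (2 points).
Total affine count: 31.
Full point count |E(F_23)| = 31 + 1 = 32.
Hasse bound: |32 − (23+1)| = |8| = 8 ≤ 2√23 ≈ 9.5917 ✓.


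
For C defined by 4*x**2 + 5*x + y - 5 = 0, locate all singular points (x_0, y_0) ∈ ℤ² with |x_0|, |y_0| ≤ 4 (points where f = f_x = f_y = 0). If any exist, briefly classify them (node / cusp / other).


No singular points in the scanned grid; C is smooth there.

Compute partial derivatives:
  f_x = 8*x + 5.
  f_y = 1.
f_y = 1 is a nonzero constant, so f_y never vanishes: no point (x, y) can satisfy f = f_x = f_y = 0. In particular no (x, y) ∈ {−4, ..., 4}² is singular; the curve is smooth.


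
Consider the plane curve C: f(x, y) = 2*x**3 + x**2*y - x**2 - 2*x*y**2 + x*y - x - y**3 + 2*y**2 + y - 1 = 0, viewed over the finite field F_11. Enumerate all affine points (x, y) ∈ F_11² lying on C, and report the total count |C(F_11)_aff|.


Affine F_11-points: {(3, 7), (4, 1), (5, 6), (6, 7), (7, 10), (9, 1), (10, 7)}; count = 7.

For each of the 121 pairs (x, y) ∈ F_11², evaluate f(x, y) mod 11. Record the zeros.
  x = 0: [0↦10, 1↦1, 2↦1, 3↦4, 4↦4, 5↦6, 6↦4, 7↦3, 8↦8, 9↦2, 10↦1]  zeros at y ∈ ∅
  x = 1: [0↦10, 1↦1, 2↦8, 3↦3, 4↦2, 5↦10, 6↦10, 7↦7, 8↦6, 9↦1, 10↦8]  zeros at y ∈ ∅
  x = 2: [0↦9, 1↦2, 2↦7, 3↦7, 4↦7, 5↦1, 6↦5, 7↦2, 8↦8, 9↦6, 10↦1]  zeros at y ∈ ∅
  x = 3: [0↦8, 1↦5, 2↦10, 3↦6, 4↦9, 5↦2, 6↦1, 7↦0, 8↦4, 9↦7, 10↦3]  zeros at y ∈ {7}
  x = 4: [0↦8, 1↦0, 2↦7, 3↦1, 4↦9, 5↦3, 6↦10, 7↦2, 8↦6, 9↦5, 10↦4]  zeros at y ∈ {1}
  x = 5: [0↦10, 1↦10, 2↦10, 3↦4, 4↦8, 5↦5, 6↦0, 7↦9, 8↦4, 9↦1, 10↦5]  zeros at y ∈ {6}
  x = 6: [0↦4, 1↦3, 2↦9, 3↦5, 4↦7, 5↦9, 6↦5, 7↦0, 8↦10, 9↦7, 10↦7]  zeros at y ∈ {7}
  x = 7: [0↦2, 1↦2, 2↦5, 3↦5, 4↦7, 5↦5, 6↦4, 7↦9, 8↦3, 9↦2, 10↦0]  zeros at y ∈ {10}
  x = 8: [0↦5, 1↦8, 2↦10, 3↦5, 4↦9, 5↦5, 6↦9, 7↦4, 8↦6, 9↦9, 10↦7]  zeros at y ∈ ∅
  x = 9: [0↦3, 1↦0, 2↦3, 3↦6, 4↦3, 5↦10, 6↦10, 7↦8, 8↦9, 9↦7, 10↦7]  zeros at y ∈ {1}
  x = 10: [0↦8, 1↦1, 2↦7, 3↦9, 4↦1, 5↦10, 6↦8, 7↦0, 8↦2, 9↦8, 10↦1]  zeros at y ∈ {7}
Collecting zeros: affine points = {(3, 7), (4, 1), (5, 6), (6, 7), (7, 10), (9, 1), (10, 7)}.
Total count |C(F_11)_aff| = 7.


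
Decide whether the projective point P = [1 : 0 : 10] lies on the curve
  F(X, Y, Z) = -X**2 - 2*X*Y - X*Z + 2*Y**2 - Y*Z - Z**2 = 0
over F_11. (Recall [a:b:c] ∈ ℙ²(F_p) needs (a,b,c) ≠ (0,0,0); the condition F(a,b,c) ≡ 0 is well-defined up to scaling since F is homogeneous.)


F(1,0,10) ≡ 10 (mod 11); P is NOT on the curve.

Evaluate F(1, 0, 10) term-by-term (mod 11).
  -X**2 ↦ -1·1·1·1 = -1
  -2*X*Y ↦ -2·1·0·1 = 0
  -X*Z ↦ -1·1·1·10 = -10
  2*Y**2 ↦ 2·1·0·1 = 0
  -Y*Z ↦ -1·1·0·10 = 0
  -Z**2 ↦ -1·1·1·100 = -100
Sum: F(1, 0, 10) = (-1) + (0) + (-10) + (0) + (0) + (-100) = -111.
Reducing mod 11: -111 ≡ 10 (mod 11).
Since F(a, b, c) ≡ 10 ≠ 0 (mod 11), P does NOT lie on the curve.


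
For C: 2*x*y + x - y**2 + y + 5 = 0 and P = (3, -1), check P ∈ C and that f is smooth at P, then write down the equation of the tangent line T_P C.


Tangent line at P: -x + 9*y + 12 = 0.

Step 1: f(3, -1) = 0, so P lies on C.
Step 2: partial derivatives
  f_x(x, y) = 2*y + 1, f_y(x, y) = 2*x - 2*y + 1.
  f_x(P) = -1, f_y(P) = 9 (gradient nonzero, so P is smooth).
Step 3: tangent line at P: -1·(x − 3) + 9·(y − -1) = 0.
Expanding: -x + 9*y + 12 = 0.


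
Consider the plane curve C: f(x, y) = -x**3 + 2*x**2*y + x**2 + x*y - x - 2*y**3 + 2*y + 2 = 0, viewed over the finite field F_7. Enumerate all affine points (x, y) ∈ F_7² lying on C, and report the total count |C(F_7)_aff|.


Affine F_7-points: {(0, 5), (1, 5), (2, 4), (2, 6), (3, 5), (4, 1), (5, 3)}; count = 7.

For each of the 49 pairs (x, y) ∈ F_7², evaluate f(x, y) mod 7. Record the zeros.
  x = 0: [0↦2, 1↦2, 2↦4, 3↦3, 4↦1, 5↦0, 6↦2]  zeros at y ∈ {5}
  x = 1: [0↦1, 1↦4, 2↦2, 3↦4, 4↦5, 5↦0, 6↦5]  zeros at y ∈ {5}
  x = 2: [0↦3, 1↦6, 2↦4, 3↦6, 4↦0, 5↦2, 6↦0]  zeros at y ∈ {4, 6}
  x = 3: [0↦2, 1↦2, 2↦4, 3↦3, 4↦1, 5↦0, 6↦2]  zeros at y ∈ {5}
  x = 4: [0↦6, 1↦0, 2↦3, 3↦3, 4↦2, 5↦2, 6↦5]  zeros at y ∈ {1}
  x = 5: [0↦2, 1↦1, 2↦2, 3↦0, 4↦4, 5↦2, 6↦3]  zeros at y ∈ {3}
  x = 6: [0↦5, 1↦6, 2↦2, 3↦2, 4↦1, 5↦1, 6↦4]  zeros at y ∈ ∅
Collecting zeros: affine points = {(0, 5), (1, 5), (2, 4), (2, 6), (3, 5), (4, 1), (5, 3)}.
Total count |C(F_7)_aff| = 7.


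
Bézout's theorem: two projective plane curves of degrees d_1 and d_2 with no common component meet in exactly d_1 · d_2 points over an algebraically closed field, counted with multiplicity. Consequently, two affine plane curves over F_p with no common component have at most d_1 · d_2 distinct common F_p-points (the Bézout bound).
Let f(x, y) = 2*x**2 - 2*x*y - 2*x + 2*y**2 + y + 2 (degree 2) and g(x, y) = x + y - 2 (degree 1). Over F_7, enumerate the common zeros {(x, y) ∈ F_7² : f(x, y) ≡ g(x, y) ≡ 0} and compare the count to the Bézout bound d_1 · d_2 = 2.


Common zeros: {(3, 6)}; count = 1; Bézout bound = 2.

deg(f) = 2, deg(g) = 1, so Bézout bound = 2.
Scan x ∈ F_7. For each x, list the y ∈ F_7 with f(x, y) ≡ 0 and those with g(x, y) ≡ 0 (mod 7); the common zeros in that column are the intersection.
  x = 0: f ≡ 0 at y ∈ ∅; g ≡ 0 at y ∈ {2}; common: ∅.
  x = 1: f ≡ 0 at y ∈ ∅; g ≡ 0 at y ∈ {1}; common: ∅.
  x = 2: f ≡ 0 at y ∈ ∅; g ≡ 0 at y ∈ {0}; common: ∅.
  x = 3: f ≡ 0 at y ∈ {0, 6}; g ≡ 0 at y ∈ {6}; common: {6}.
  x = 4: f ≡ 0 at y ∈ {1, 6}; g ≡ 0 at y ∈ {5}; common: ∅.
  x = 5: f ≡ 0 at y ∈ {0, 1}; g ≡ 0 at y ∈ {4}; common: ∅.
  x = 6: f ≡ 0 at y ∈ ∅; g ≡ 0 at y ∈ {3}; common: ∅.
Collecting: common zeros = {(3, 6)}, so the count is 1.
Comparison with the Bézout bound: 1 ≤ 2 = deg(f)·deg(g), as expected for curves with no common component (the affine F_7-count falls short of the bound because intersections may lie at infinity, over extension fields, or carry multiplicity).


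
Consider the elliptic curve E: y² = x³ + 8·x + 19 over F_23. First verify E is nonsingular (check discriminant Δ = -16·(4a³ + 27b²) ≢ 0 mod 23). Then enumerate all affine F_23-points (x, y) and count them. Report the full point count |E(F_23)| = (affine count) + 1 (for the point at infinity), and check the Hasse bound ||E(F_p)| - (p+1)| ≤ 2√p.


Affine points = {(3, 1), (3, 22), (4, 0), (5, 0), (7, 2), (7, 21), (10, 8), (10, 15), (11, 9), (11, 14), (12, 7), (12, 16), (14, 0), (15, 8), (15, 15), (17, 10), (17, 13), (21, 8), (21, 15)}; affine count = 19; |E(F_23)| = 20.

Discriminant check: Δ ∝ 4a³ + 27b² = 4·8³ + 27·19² = 4·512 + 27·361 ≡ 19 (mod 23). Nonzero ⇒ E is nonsingular.
For each x ∈ F_23, compute rhs = x³ + 8·x + 19 mod 23, then count y ∈ F_23 with y² ≡ rhs.
  x = 0: rhs = 19, matching y values: none (0 points).
  x = 1: rhs = 5, matching y values: none (0 points).
  x = 2: rhs = 20, matching y values: none (0 points).
  x = 3: rhs = 1, matching y values: 1, 22 (2 points).
  x = 4: rhs = 0, matching y values: 0 (1 points).
  x = 5: rhs = 0, matching y values: 0 (1 points).
  x = 6: rhs = 7, matching y values: none (0 points).
  x = 7: rhs = 4, matching y values: 2, 21 (2 points).
  x = 8: rhs = 20, matching y values: none (0 points).
  x = 9: rhs = 15, matching y values: none (0 points).
  x = 10: rhs = 18, matching y values: 8, 15 (2 points).
  x = 11: rhs = 12, matching y values: 9, 14 (2 points).
  x = 12: rhs = 3, matching y values: 7, 16 (2 points).
  x = 13: rhs = 20, matching y values: none (0 points).
  x = 14: rhs = 0, matching y values: 0 (1 points).
  x = 15: rhs = 18, matching y values: 8, 15 (2 points).
  x = 16: rhs = 11, matching y values: none (0 points).
  x = 17: rhs = 8, matching y values: 10, 13 (2 points).
  x = 18: rhs = 15, matching y values: none (0 points).
  x = 19: rhs = 15, matching y values: none (0 points).
  x = 20: rhs = 14, matching y values: none (0 points).
  x = 21: rhs = 18, matching y values: 8, 15 (2 points).
  x = 22: rhs = 10, matching y values: none (0 points).
Total affine count: 19.
Full point count |E(F_23)| = 19 + 1 = 20.
Hasse bound: |20 − (23+1)| = |-4| = 4 ≤ 2√23 ≈ 9.5917 ✓.


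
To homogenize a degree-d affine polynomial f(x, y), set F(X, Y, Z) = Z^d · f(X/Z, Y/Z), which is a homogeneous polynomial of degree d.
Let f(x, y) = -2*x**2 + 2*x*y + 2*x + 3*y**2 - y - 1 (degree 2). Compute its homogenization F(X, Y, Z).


F(X, Y, Z) = -2*X**2 + 2*X*Y + 2*X*Z + 3*Y**2 - Y*Z - Z**2

deg(f) = 2.
Substitute x = X/Z, y = Y/Z into f, then multiply by Z^2.
  monomial -2·x^2·y^0 ↦ -2·X^2·Y^0·Z^0.
  monomial 2·x^1·y^1 ↦ 2·X^1·Y^1·Z^0.
  monomial 2·x^1·y^0 ↦ 2·X^1·Y^0·Z^1.
  monomial 3·x^0·y^2 ↦ 3·X^0·Y^2·Z^0.
  monomial -1·x^0·y^1 ↦ -1·X^0·Y^1·Z^1.
  monomial -1·x^0·y^0 ↦ -1·X^0·Y^0·Z^2.
Collecting: F(X, Y, Z) = -2*X**2 + 2*X*Y + 2*X*Z + 3*Y**2 - Y*Z - Z**2.


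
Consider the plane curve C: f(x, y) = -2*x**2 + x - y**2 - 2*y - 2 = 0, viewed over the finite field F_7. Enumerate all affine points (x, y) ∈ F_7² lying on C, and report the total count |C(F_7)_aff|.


Affine F_7-points: {(2, 6)}; count = 1.

For each of the 49 pairs (x, y) ∈ F_7², evaluate f(x, y) mod 7. Record the zeros.
  x = 0: [0↦5, 1↦2, 2↦4, 3↦4, 4↦2, 5↦5, 6↦6]  zeros at y ∈ ∅
  x = 1: [0↦4, 1↦1, 2↦3, 3↦3, 4↦1, 5↦4, 6↦5]  zeros at y ∈ ∅
  x = 2: [0↦6, 1↦3, 2↦5, 3↦5, 4↦3, 5↦6, 6↦0]  zeros at y ∈ {6}
  x = 3: [0↦4, 1↦1, 2↦3, 3↦3, 4↦1, 5↦4, 6↦5]  zeros at y ∈ ∅
  x = 4: [0↦5, 1↦2, 2↦4, 3↦4, 4↦2, 5↦5, 6↦6]  zeros at y ∈ ∅
  x = 5: [0↦2, 1↦6, 2↦1, 3↦1, 4↦6, 5↦2, 6↦3]  zeros at y ∈ ∅
  x = 6: [0↦2, 1↦6, 2↦1, 3↦1, 4↦6, 5↦2, 6↦3]  zeros at y ∈ ∅
Collecting zeros: affine points = {(2, 6)}.
Total count |C(F_7)_aff| = 1.


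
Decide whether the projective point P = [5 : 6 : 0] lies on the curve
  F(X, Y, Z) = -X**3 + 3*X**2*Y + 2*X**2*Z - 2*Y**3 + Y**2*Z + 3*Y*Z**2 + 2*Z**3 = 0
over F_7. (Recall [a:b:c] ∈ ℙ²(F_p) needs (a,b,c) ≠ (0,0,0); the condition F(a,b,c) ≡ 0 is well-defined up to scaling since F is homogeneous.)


F(5,6,0) ≡ 5 (mod 7); P is NOT on the curve.

Evaluate F(5, 6, 0) term-by-term (mod 7).
  -X**3 ↦ -1·125·1·1 = -125
  3*X**2*Y ↦ 3·25·6·1 = 450
  2*X**2*Z ↦ 2·25·1·0 = 0
  -2*Y**3 ↦ -2·1·216·1 = -432
  Y**2*Z ↦ 1·1·36·0 = 0
  3*Y*Z**2 ↦ 3·1·6·0 = 0
  2*Z**3 ↦ 2·1·1·0 = 0
Sum: F(5, 6, 0) = (-125) + (450) + (0) + (-432) + (0) + (0) + (0) = -107.
Reducing mod 7: -107 ≡ 5 (mod 7).
Since F(a, b, c) ≡ 5 ≠ 0 (mod 7), P does NOT lie on the curve.


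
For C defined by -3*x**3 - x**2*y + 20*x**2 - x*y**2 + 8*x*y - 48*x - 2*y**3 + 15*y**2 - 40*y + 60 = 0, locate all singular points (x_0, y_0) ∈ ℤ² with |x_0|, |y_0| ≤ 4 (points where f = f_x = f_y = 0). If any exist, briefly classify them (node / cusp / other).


Singular points: {(2, 2)}; classification: cusp.

Compute partial derivatives:
  f_x = -9*x**2 - 2*x*y + 40*x - y**2 + 8*y - 48.
  f_y = -x**2 - 2*x*y + 8*x - 6*y**2 + 30*y - 40.
Scan x_0 ∈ {−4, ..., 4}. For each x_0, f_y(x_0, y) is a polynomial in y; find its integer roots y ∈ {−4, ..., 4}, then test f_x and f at those candidates.
  x = -4: f_y(-4, y) = -6*y**2 + 38*y - 88; no integer root y with |y| ≤ 4.
  x = -3: f_y(-3, y) = -6*y**2 + 36*y - 73; no integer root y with |y| ≤ 4.
  x = -2: f_y(-2, y) = -6*y**2 + 34*y - 60; no integer root y with |y| ≤ 4.
  x = -1: f_y(-1, y) = -6*y**2 + 32*y - 49; no integer root y with |y| ≤ 4.
  x = 0: f_y(0, y) = -6*y**2 + 30*y - 40; no integer root y with |y| ≤ 4.
  x = 1: f_y(1, y) = -6*y**2 + 28*y - 33; no integer root y with |y| ≤ 4.
  x = 2: f_y(2, y) = -6*y**2 + 26*y - 28; vanishes at y ∈ {2}. (2, 2): f_x = 0, f = 0 — SINGULAR.
  x = 3: f_y(3, y) = -6*y**2 + 24*y - 25; no integer root y with |y| ≤ 4.
  x = 4: f_y(4, y) = -6*y**2 + 22*y - 24; no integer root y with |y| ≤ 4.
Only singular point on the grid: (2, 2).
Classify: substitute x = 2 + u, y = 2 + v and expand: f = -3*u**3 - u**2*v - u*v**2 - 2*v**3 + v**2.
No constant or linear terms (consistent with a singular point). Quadratic part: v**2. Cubic part: -3*u**3 - u**2*v - u*v**2 - 2*v**3.
The quadratic part v**2 is a perfect square, so there is a single (double) tangent line v = 0, i.e. y = 2. Restricting the cubic part to that line (v = 0) leaves -3*u**3 ≠ 0, so f is not divisible by v and the branch is v² ≈ 3*u**3 to lowest order — this is a cusp.
Classification: cusp.


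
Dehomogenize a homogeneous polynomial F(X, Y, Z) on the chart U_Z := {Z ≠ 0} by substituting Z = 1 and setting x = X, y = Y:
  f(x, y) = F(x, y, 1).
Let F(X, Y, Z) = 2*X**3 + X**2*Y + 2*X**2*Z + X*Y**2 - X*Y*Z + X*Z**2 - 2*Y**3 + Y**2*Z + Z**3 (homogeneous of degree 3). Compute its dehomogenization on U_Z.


f(x, y) = 2*x**3 + x**2*y + 2*x**2 + x*y**2 - x*y + x - 2*y**3 + y**2 + 1

On U_Z we set Z = 1. Each monomial c·X^i·Y^j·Z^k in F becomes c·x^i·y^j·1^k = c·x^i·y^j.
Substituting Z = 1: F(X, Y, 1) = 2*x**3 + x**2*y + 2*x**2 + x*y**2 - x*y + x - 2*y**3 + y**2 + 1.
Note: deg(f) ≤ deg(F) = 3; strict inequality happens when F is divisible by Z (lost terms).


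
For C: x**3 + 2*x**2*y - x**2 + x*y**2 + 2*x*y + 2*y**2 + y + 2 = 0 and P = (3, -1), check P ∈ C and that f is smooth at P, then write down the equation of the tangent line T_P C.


Tangent line at P: 8*x + 15*y - 9 = 0.

Step 1: f(3, -1) = 0, so P lies on C.
Step 2: partial derivatives
  f_x(x, y) = 3*x**2 + 4*x*y - 2*x + y**2 + 2*y, f_y(x, y) = 2*x**2 + 2*x*y + 2*x + 4*y + 1.
  f_x(P) = 8, f_y(P) = 15 (gradient nonzero, so P is smooth).
Step 3: tangent line at P: 8·(x − 3) + 15·(y − -1) = 0.
Expanding: 8*x + 15*y - 9 = 0.


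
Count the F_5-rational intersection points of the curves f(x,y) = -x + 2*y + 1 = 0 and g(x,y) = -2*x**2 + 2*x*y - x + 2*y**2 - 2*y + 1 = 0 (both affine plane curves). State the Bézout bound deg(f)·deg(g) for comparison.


Common zeros: {(0, 2), (2, 3)}; count = 2; Bézout bound = 2.

deg(f) = 1, deg(g) = 2, so Bézout bound = 2.
Scan x ∈ F_5. For each x, list the y ∈ F_5 with f(x, y) ≡ 0 and those with g(x, y) ≡ 0 (mod 5); the common zeros in that column are the intersection.
  x = 0: f ≡ 0 at y ∈ {2}; g ≡ 0 at y ∈ {2, 4}; common: {2}.
  x = 1: f ≡ 0 at y ∈ {0}; g ≡ 0 at y ∈ {1, 4}; common: ∅.
  x = 2: f ≡ 0 at y ∈ {3}; g ≡ 0 at y ∈ {1, 3}; common: {3}.
  x = 3: f ≡ 0 at y ∈ {1}; g ≡ 0 at y ∈ {0, 3}; common: ∅.
  x = 4: f ≡ 0 at y ∈ {4}; g ≡ 0 at y ∈ {0, 2}; common: ∅.
Collecting: common zeros = {(0, 2), (2, 3)}, so the count is 2.
Comparison with the Bézout bound: 2 ≤ 2 = deg(f)·deg(g), as expected for curves with no common component (the bound is attained).


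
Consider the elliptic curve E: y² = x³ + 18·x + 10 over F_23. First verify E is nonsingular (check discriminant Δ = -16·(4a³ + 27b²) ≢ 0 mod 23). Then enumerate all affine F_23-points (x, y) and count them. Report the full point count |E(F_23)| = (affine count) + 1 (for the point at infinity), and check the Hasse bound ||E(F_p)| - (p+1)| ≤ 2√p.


Affine points = {(1, 11), (1, 12), (2, 10), (2, 13), (4, 10), (4, 13), (5, 8), (5, 15), (6, 9), (6, 14), (9, 2), (9, 21), (13, 7), (13, 16), (14, 4), (14, 19), (16, 1), (16, 22), (17, 10), (17, 13), (18, 5), (18, 18), (19, 9), (19, 14), (21, 9), (21, 14)}; affine count = 26; |E(F_23)| = 27.

Discriminant check: Δ ∝ 4a³ + 27b² = 4·18³ + 27·10² = 4·5832 + 27·100 ≡ 15 (mod 23). Nonzero ⇒ E is nonsingular.
For each x ∈ F_23, compute rhs = x³ + 18·x + 10 mod 23, then count y ∈ F_23 with y² ≡ rhs.
  x = 0: rhs = 10, matching y values: none (0 points).
  x = 1: rhs = 6, matching y values: 11, 12 (2 points).
  x = 2: rhs = 8, matching y values: 10, 13 (2 points).
  x = 3: rhs = 22, matching y values: none (0 points).
  x = 4: rhs = 8, matching y values: 10, 13 (2 points).
  x = 5: rhs = 18, matching y values: 8, 15 (2 points).
  x = 6: rhs = 12, matching y values: 9, 14 (2 points).
  x = 7: rhs = 19, matching y values: none (0 points).
  x = 8: rhs = 22, matching y values: none (0 points).
  x = 9: rhs = 4, matching y values: 2, 21 (2 points).
  x = 10: rhs = 17, matching y values: none (0 points).
  x = 11: rhs = 21, matching y values: none (0 points).
  x = 12: rhs = 22, matching y values: none (0 points).
  x = 13: rhs = 3, matching y values: 7, 16 (2 points).
  x = 14: rhs = 16, matching y values: 4, 19 (2 points).
  x = 15: rhs = 21, matching y values: none (0 points).
  x = 16: rhs = 1, matching y values: 1, 22 (2 points).
  x = 17: rhs = 8, matching y values: 10, 13 (2 points).
  x = 18: rhs = 2, matching y values: 5, 18 (2 points).
  x = 19: rhs = 12, matching y values: 9, 14 (2 points).
  x = 20: rhs = 21, matching y values: none (0 points).
  x = 21: rhs = 12, matching y values: 9, 14 (2 points).
  x = 22: rhs = 14, matching y values: none (0 points).
Total affine count: 26.
Full point count |E(F_23)| = 26 + 1 = 27.
Hasse bound: |27 − (23+1)| = |3| = 3 ≤ 2√23 ≈ 9.5917 ✓.


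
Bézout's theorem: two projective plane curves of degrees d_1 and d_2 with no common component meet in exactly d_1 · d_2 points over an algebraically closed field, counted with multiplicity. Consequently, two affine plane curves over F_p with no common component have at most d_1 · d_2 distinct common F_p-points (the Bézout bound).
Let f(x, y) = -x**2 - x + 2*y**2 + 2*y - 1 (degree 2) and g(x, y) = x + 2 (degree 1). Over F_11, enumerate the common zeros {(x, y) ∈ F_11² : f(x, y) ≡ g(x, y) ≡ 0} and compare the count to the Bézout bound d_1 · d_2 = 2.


Common zeros: ∅; count = 0; Bézout bound = 2.

deg(f) = 2, deg(g) = 1, so Bézout bound = 2.
Scan x ∈ F_11. For each x, list the y ∈ F_11 with f(x, y) ≡ 0 and those with g(x, y) ≡ 0 (mod 11); the common zeros in that column are the intersection.
  x = 0: f ≡ 0 at y ∈ {2, 8}; g ≡ 0 at y ∈ ∅; common: ∅.
  x = 1: f ≡ 0 at y ∈ ∅; g ≡ 0 at y ∈ ∅; common: ∅.
  x = 2: f ≡ 0 at y ∈ {4, 6}; g ≡ 0 at y ∈ ∅; common: ∅.
  x = 3: f ≡ 0 at y ∈ {3, 7}; g ≡ 0 at y ∈ ∅; common: ∅.
  x = 4: f ≡ 0 at y ∈ ∅; g ≡ 0 at y ∈ ∅; common: ∅.
  x = 5: f ≡ 0 at y ∈ ∅; g ≡ 0 at y ∈ ∅; common: ∅.
  x = 6: f ≡ 0 at y ∈ ∅; g ≡ 0 at y ∈ ∅; common: ∅.
  x = 7: f ≡ 0 at y ∈ {3, 7}; g ≡ 0 at y ∈ ∅; common: ∅.
  x = 8: f ≡ 0 at y ∈ {4, 6}; g ≡ 0 at y ∈ ∅; common: ∅.
  x = 9: f ≡ 0 at y ∈ ∅; g ≡ 0 at y ∈ {0, 1, 2, 3, 4, 5, 6, 7, 8, 9, 10}; common: ∅.
  x = 10: f ≡ 0 at y ∈ {2, 8}; g ≡ 0 at y ∈ ∅; common: ∅.
Collecting: common zeros = ∅, so the count is 0.
Comparison with the Bézout bound: 0 ≤ 2 = deg(f)·deg(g), as expected for curves with no common component (the affine F_11-count falls short of the bound because intersections may lie at infinity, over extension fields, or carry multiplicity).


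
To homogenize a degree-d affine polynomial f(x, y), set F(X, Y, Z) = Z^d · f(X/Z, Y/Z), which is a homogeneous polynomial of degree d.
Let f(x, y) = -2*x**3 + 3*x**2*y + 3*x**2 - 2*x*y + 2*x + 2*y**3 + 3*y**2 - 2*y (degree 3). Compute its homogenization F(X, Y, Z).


F(X, Y, Z) = -2*X**3 + 3*X**2*Y + 3*X**2*Z - 2*X*Y*Z + 2*X*Z**2 + 2*Y**3 + 3*Y**2*Z - 2*Y*Z**2

deg(f) = 3.
Substitute x = X/Z, y = Y/Z into f, then multiply by Z^3.
  monomial -2·x^3·y^0 ↦ -2·X^3·Y^0·Z^0.
  monomial 3·x^2·y^1 ↦ 3·X^2·Y^1·Z^0.
  monomial 3·x^2·y^0 ↦ 3·X^2·Y^0·Z^1.
  monomial -2·x^1·y^1 ↦ -2·X^1·Y^1·Z^1.
  monomial 2·x^1·y^0 ↦ 2·X^1·Y^0·Z^2.
  monomial 2·x^0·y^3 ↦ 2·X^0·Y^3·Z^0.
  monomial 3·x^0·y^2 ↦ 3·X^0·Y^2·Z^1.
  monomial -2·x^0·y^1 ↦ -2·X^0·Y^1·Z^2.
Collecting: F(X, Y, Z) = -2*X**3 + 3*X**2*Y + 3*X**2*Z - 2*X*Y*Z + 2*X*Z**2 + 2*Y**3 + 3*Y**2*Z - 2*Y*Z**2.


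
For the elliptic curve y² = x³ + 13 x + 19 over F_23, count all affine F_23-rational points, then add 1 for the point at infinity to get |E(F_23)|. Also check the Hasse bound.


Affine points = {(3, 4), (3, 19), (5, 5), (5, 18), (7, 4), (7, 19), (13, 4), (13, 19), (14, 1), (14, 22), (15, 1), (15, 22), (17, 1), (17, 22), (18, 6), (18, 17), (19, 8), (19, 15), (21, 10), (21, 13)}; affine count = 20; |E(F_23)| = 21.

Discriminant check: Δ ∝ 4a³ + 27b² = 4·13³ + 27·19² = 4·2197 + 27·361 ≡ 20 (mod 23). Nonzero ⇒ E is nonsingular.
For each x ∈ F_23, compute rhs = x³ + 13·x + 19 mod 23, then count y ∈ F_23 with y² ≡ rhs.
  x = 0: rhs = 19, matching y values: none (0 points).
  x = 1: rhs = 10, matching y values: none (0 points).
  x = 2: rhs = 7, matching y values: none (0 points).
  x = 3: rhs = 16, matching y values: 4, 19 (2 points).
  x = 4: rhs = 20, matching y values: none (0 points).
  x = 5: rhs = 2, matching y values: 5, 18 (2 points).
  x = 6: rhs = 14, matching y values: none (0 points).
  x = 7: rhs = 16, matching y values: 4, 19 (2 points).
  x = 8: rhs = 14, matching y values: none (0 points).
  x = 9: rhs = 14, matching y values: none (0 points).
  x = 10: rhs = 22, matching y values: none (0 points).
  x = 11: rhs = 21, matching y values: none (0 points).
  x = 12: rhs = 17, matching y values: none (0 points).
  x = 13: rhs = 16, matching y values: 4, 19 (2 points).
  x = 14: rhs = 1, matching y values: 1, 22 (2 points).
  x = 15: rhs = 1, matching y values: 1, 22 (2 points).
  x = 16: rhs = 22, matching y values: none (0 points).
  x = 17: rhs = 1, matching y values: 1, 22 (2 points).
  x = 18: rhs = 13, matching y values: 6, 17 (2 points).
  x = 19: rhs = 18, matching y values: 8, 15 (2 points).
  x = 20: rhs = 22, matching y values: none (0 points).
  x = 21: rhs = 8, matching y values: 10, 13 (2 points).
  x = 22: rhs = 5, matching y values: none (0 points).
Total affine count: 20.
Full point count |E(F_23)| = 20 + 1 = 21.
Hasse bound: |21 − (23+1)| = |-3| = 3 ≤ 2√23 ≈ 9.5917 ✓.


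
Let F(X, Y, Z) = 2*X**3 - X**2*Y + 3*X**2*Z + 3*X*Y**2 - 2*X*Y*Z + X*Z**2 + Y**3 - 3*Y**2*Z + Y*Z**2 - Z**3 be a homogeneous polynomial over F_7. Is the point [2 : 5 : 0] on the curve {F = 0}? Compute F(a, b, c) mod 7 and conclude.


F(2,5,0) ≡ 5 (mod 7); P is NOT on the curve.

Evaluate F(2, 5, 0) term-by-term (mod 7).
  2*X**3 ↦ 2·8·1·1 = 16
  -X**2*Y ↦ -1·4·5·1 = -20
  3*X**2*Z ↦ 3·4·1·0 = 0
  3*X*Y**2 ↦ 3·2·25·1 = 150
  -2*X*Y*Z ↦ -2·2·5·0 = 0
  X*Z**2 ↦ 1·2·1·0 = 0
  Y**3 ↦ 1·1·125·1 = 125
  -3*Y**2*Z ↦ -3·1·25·0 = 0
  Y*Z**2 ↦ 1·1·5·0 = 0
  -Z**3 ↦ -1·1·1·0 = 0
Sum: F(2, 5, 0) = (16) + (-20) + (0) + (150) + (0) + (0) + (125) + (0) + (0) + (0) = 271.
Reducing mod 7: 271 ≡ 5 (mod 7).
Since F(a, b, c) ≡ 5 ≠ 0 (mod 7), P does NOT lie on the curve.


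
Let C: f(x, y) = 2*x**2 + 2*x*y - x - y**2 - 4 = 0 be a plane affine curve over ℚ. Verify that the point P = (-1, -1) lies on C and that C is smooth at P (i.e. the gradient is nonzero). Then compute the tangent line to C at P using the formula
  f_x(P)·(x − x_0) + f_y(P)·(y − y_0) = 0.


Tangent line at P: -7*x - 7 = 0.

Step 1: f(-1, -1) = 0, so P lies on C.
Step 2: partial derivatives
  f_x(x, y) = 4*x + 2*y - 1, f_y(x, y) = 2*x - 2*y.
  f_x(P) = -7, f_y(P) = 0 (gradient nonzero, so P is smooth).
Step 3: tangent line at P: -7·(x − -1) + 0·(y − -1) = 0.
Expanding: -7*x - 7 = 0.


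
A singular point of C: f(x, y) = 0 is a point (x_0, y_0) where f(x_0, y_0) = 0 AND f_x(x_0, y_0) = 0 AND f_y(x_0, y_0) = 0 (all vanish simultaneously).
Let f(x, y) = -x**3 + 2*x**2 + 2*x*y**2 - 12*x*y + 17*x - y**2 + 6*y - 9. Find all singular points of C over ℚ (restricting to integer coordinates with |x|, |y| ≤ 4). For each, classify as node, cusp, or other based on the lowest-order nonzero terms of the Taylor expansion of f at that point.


Singular points: {(1, 3)}; classification: node.

Compute partial derivatives:
  f_x = -3*x**2 + 4*x + 2*y**2 - 12*y + 17.
  f_y = 4*x*y - 12*x - 2*y + 6.
Scan x_0 ∈ {−4, ..., 4}. For each x_0, f_y(x_0, y) is a polynomial in y; find its integer roots y ∈ {−4, ..., 4}, then test f_x and f at those candidates.
  x = -4: f_y(-4, y) = 54 - 18*y; vanishes at y ∈ {3}. (-4, 3): f_x = -65 ≠ 0.
  x = -3: f_y(-3, y) = 42 - 14*y; vanishes at y ∈ {3}. (-3, 3): f_x = -40 ≠ 0.
  x = -2: f_y(-2, y) = 30 - 10*y; vanishes at y ∈ {3}. (-2, 3): f_x = -21 ≠ 0.
  x = -1: f_y(-1, y) = 18 - 6*y; vanishes at y ∈ {3}. (-1, 3): f_x = -8 ≠ 0.
  x = 0: f_y(0, y) = 6 - 2*y; vanishes at y ∈ {3}. (0, 3): f_x = -1 ≠ 0.
  x = 1: f_y(1, y) = 2*y - 6; vanishes at y ∈ {3}. (1, 3): f_x = 0, f = 0 — SINGULAR.
  x = 2: f_y(2, y) = 6*y - 18; vanishes at y ∈ {3}. (2, 3): f_x = -5 ≠ 0.
  x = 3: f_y(3, y) = 10*y - 30; vanishes at y ∈ {3}. (3, 3): f_x = -16 ≠ 0.
  x = 4: f_y(4, y) = 14*y - 42; vanishes at y ∈ {3}. (4, 3): f_x = -33 ≠ 0.
Only singular point on the grid: (1, 3).
Classify: substitute x = 1 + u, y = 3 + v and expand: f = -u**3 - u**2 + 2*u*v**2 + v**2.
No constant or linear terms (consistent with a singular point). Quadratic part: -u**2 + v**2. Cubic part: -u**3 + 2*u*v**2.
The quadratic part v**2 - u**2 = (v − u)(v + u) splits into two distinct linear factors, so there are two distinct tangent lines y − 3 = ±(x − 1) — this is a node (ordinary double point).
Classification: node.


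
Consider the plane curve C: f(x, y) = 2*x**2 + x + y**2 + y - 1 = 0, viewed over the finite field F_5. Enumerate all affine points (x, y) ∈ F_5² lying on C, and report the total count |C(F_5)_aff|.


Affine F_5-points: {(0, 2), (2, 2), (3, 0), (3, 4), (4, 0), (4, 4)}; count = 6.

For each of the 25 pairs (x, y) ∈ F_5², evaluate f(x, y) mod 5. Record the zeros.
  x = 0: [0↦4, 1↦1, 2↦0, 3↦1, 4↦4]  zeros at y ∈ {2}
  x = 1: [0↦2, 1↦4, 2↦3, 3↦4, 4↦2]  zeros at y ∈ ∅
  x = 2: [0↦4, 1↦1, 2↦0, 3↦1, 4↦4]  zeros at y ∈ {2}
  x = 3: [0↦0, 1↦2, 2↦1, 3↦2, 4↦0]  zeros at y ∈ {0, 4}
  x = 4: [0↦0, 1↦2, 2↦1, 3↦2, 4↦0]  zeros at y ∈ {0, 4}
Collecting zeros: affine points = {(0, 2), (2, 2), (3, 0), (3, 4), (4, 0), (4, 4)}.
Total count |C(F_5)_aff| = 6.


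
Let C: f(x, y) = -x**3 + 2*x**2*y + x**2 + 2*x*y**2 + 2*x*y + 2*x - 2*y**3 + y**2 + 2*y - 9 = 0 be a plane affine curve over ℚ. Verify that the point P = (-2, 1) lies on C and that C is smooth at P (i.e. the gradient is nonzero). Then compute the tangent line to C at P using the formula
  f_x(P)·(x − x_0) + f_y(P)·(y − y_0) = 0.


Tangent line at P: -18*x - 6*y - 30 = 0.

Step 1: f(-2, 1) = 0, so P lies on C.
Step 2: partial derivatives
  f_x(x, y) = -3*x**2 + 4*x*y + 2*x + 2*y**2 + 2*y + 2, f_y(x, y) = 2*x**2 + 4*x*y + 2*x - 6*y**2 + 2*y + 2.
  f_x(P) = -18, f_y(P) = -6 (gradient nonzero, so P is smooth).
Step 3: tangent line at P: -18·(x − -2) + -6·(y − 1) = 0.
Expanding: -18*x - 6*y - 30 = 0.


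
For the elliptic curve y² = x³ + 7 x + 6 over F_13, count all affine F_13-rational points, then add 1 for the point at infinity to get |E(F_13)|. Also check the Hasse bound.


Affine points = {(1, 1), (1, 12), (5, 6), (5, 7), (6, 2), (6, 11), (10, 6), (10, 7), (11, 6), (11, 7)}; affine count = 10; |E(F_13)| = 11.

Discriminant check: Δ ∝ 4a³ + 27b² = 4·7³ + 27·6² = 4·343 + 27·36 ≡ 4 (mod 13). Nonzero ⇒ E is nonsingular.
For each x ∈ F_13, compute rhs = x³ + 7·x + 6 mod 13, then count y ∈ F_13 with y² ≡ rhs.
  x = 0: rhs = 6, matching y values: none (0 points).
  x = 1: rhs = 1, matching y values: 1, 12 (2 points).
  x = 2: rhs = 2, matching y values: none (0 points).
  x = 3: rhs = 2, matching y values: none (0 points).
  x = 4: rhs = 7, matching y values: none (0 points).
  x = 5: rhs = 10, matching y values: 6, 7 (2 points).
  x = 6: rhs = 4, matching y values: 2, 11 (2 points).
  x = 7: rhs = 8, matching y values: none (0 points).
  x = 8: rhs = 2, matching y values: none (0 points).
  x = 9: rhs = 5, matching y values: none (0 points).
  x = 10: rhs = 10, matching y values: 6, 7 (2 points).
  x = 11: rhs = 10, matching y values: 6, 7 (2 points).
  x = 12: rhs = 11, matching y values: none (0 points).
Total affine count: 10.
Full point count |E(F_13)| = 10 + 1 = 11.
Hasse bound: |11 − (13+1)| = |-3| = 3 ≤ 2√13 ≈ 7.2111 ✓.


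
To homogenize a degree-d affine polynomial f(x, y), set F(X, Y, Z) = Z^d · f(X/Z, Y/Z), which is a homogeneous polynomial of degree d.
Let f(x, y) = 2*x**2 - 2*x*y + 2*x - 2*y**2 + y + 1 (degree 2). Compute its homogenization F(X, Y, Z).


F(X, Y, Z) = 2*X**2 - 2*X*Y + 2*X*Z - 2*Y**2 + Y*Z + Z**2

deg(f) = 2.
Substitute x = X/Z, y = Y/Z into f, then multiply by Z^2.
  monomial 2·x^2·y^0 ↦ 2·X^2·Y^0·Z^0.
  monomial -2·x^1·y^1 ↦ -2·X^1·Y^1·Z^0.
  monomial 2·x^1·y^0 ↦ 2·X^1·Y^0·Z^1.
  monomial -2·x^0·y^2 ↦ -2·X^0·Y^2·Z^0.
  monomial 1·x^0·y^1 ↦ 1·X^0·Y^1·Z^1.
  monomial 1·x^0·y^0 ↦ 1·X^0·Y^0·Z^2.
Collecting: F(X, Y, Z) = 2*X**2 - 2*X*Y + 2*X*Z - 2*Y**2 + Y*Z + Z**2.


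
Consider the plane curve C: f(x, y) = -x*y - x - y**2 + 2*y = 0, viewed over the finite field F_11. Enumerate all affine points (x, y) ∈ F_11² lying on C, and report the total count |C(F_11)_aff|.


Affine F_11-points: {(0, 0), (0, 2), (2, 3), (2, 8), (3, 5), (5, 4), (6, 1), (6, 6), (8, 7), (8, 9)}; count = 10.

For each of the 121 pairs (x, y) ∈ F_11², evaluate f(x, y) mod 11. Record the zeros.
  x = 0: [0↦0, 1↦1, 2↦0, 3↦8, 4↦3, 5↦7, 6↦9, 7↦9, 8↦7, 9↦3, 10↦8]  zeros at y ∈ {0, 2}
  x = 1: [0↦10, 1↦10, 2↦8, 3↦4, 4↦9, 5↦1, 6↦2, 7↦1, 8↦9, 9↦4, 10↦8]  zeros at y ∈ ∅
  x = 2: [0↦9, 1↦8, 2↦5, 3↦0, 4↦4, 5↦6, 6↦6, 7↦4, 8↦0, 9↦5, 10↦8]  zeros at y ∈ {3, 8}
  x = 3: [0↦8, 1↦6, 2↦2, 3↦7, 4↦10, 5↦0, 6↦10, 7↦7, 8↦2, 9↦6, 10↦8]  zeros at y ∈ {5}
  x = 4: [0↦7, 1↦4, 2↦10, 3↦3, 4↦5, 5↦5, 6↦3, 7↦10, 8↦4, 9↦7, 10↦8]  zeros at y ∈ ∅
  x = 5: [0↦6, 1↦2, 2↦7, 3↦10, 4↦0, 5↦10, 6↦7, 7↦2, 8↦6, 9↦8, 10↦8]  zeros at y ∈ {4}
  x = 6: [0↦5, 1↦0, 2↦4, 3↦6, 4↦6, 5↦4, 6↦0, 7↦5, 8↦8, 9↦9, 10↦8]  zeros at y ∈ {1, 6}
  x = 7: [0↦4, 1↦9, 2↦1, 3↦2, 4↦1, 5↦9, 6↦4, 7↦8, 8↦10, 9↦10, 10↦8]  zeros at y ∈ ∅
  x = 8: [0↦3, 1↦7, 2↦9, 3↦9, 4↦7, 5↦3, 6↦8, 7↦0, 8↦1, 9↦0, 10↦8]  zeros at y ∈ {7, 9}
  x = 9: [0↦2, 1↦5, 2↦6, 3↦5, 4↦2, 5↦8, 6↦1, 7↦3, 8↦3, 9↦1, 10↦8]  zeros at y ∈ ∅
  x = 10: [0↦1, 1↦3, 2↦3, 3↦1, 4↦8, 5↦2, 6↦5, 7↦6, 8↦5, 9↦2, 10↦8]  zeros at y ∈ ∅
Collecting zeros: affine points = {(0, 0), (0, 2), (2, 3), (2, 8), (3, 5), (5, 4), (6, 1), (6, 6), (8, 7), (8, 9)}.
Total count |C(F_11)_aff| = 10.
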